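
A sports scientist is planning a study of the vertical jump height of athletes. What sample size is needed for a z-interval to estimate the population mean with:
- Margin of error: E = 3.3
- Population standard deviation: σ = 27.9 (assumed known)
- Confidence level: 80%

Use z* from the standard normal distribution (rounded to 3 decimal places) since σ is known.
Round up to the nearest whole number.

Using z* since population σ is known (z-interval formula).

For 80% confidence, z* = 1.282 (from standard normal table)

Sample size formula for z-interval: n = (z*σ/E)²

n = (1.282 × 27.9 / 3.3)²
  = (10.838727)²
  = 117.4780

Round up to the nearest whole number: n = 118

118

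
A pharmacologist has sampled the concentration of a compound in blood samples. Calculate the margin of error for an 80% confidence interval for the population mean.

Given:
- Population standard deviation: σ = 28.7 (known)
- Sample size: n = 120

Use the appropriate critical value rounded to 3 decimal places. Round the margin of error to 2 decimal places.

The population standard deviation σ is known, so use the z-interval margin of error formula.

For 80% confidence, z* = 1.282 (from standard normal table)

Margin of error formula for z-interval: E = z* × σ/√n

E = 1.282 × 28.7/√120
  = 1.282 × 2.619940
  = 3.3588

Rounded to 2 decimal places:

3.36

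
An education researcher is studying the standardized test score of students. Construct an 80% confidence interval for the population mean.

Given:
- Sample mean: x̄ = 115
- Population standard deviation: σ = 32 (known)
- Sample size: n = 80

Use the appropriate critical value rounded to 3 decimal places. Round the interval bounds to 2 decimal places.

The population standard deviation σ is known, so use a z-interval (standard normal critical value).

For 80% confidence, z* = 1.282 (from standard normal table)

Standard error: SE = σ/√n = 32/√80 = 3.577709

Margin of error: E = z* × SE = 1.282 × 3.577709 = 4.5866

Z-interval: x̄ ± E = 115 ± 4.5866 = (110.4134, 119.5866)

Rounded to 2 decimal places:

(110.41, 119.59)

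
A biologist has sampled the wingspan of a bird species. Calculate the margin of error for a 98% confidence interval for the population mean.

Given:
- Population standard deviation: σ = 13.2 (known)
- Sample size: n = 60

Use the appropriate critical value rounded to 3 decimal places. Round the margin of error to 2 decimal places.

The population standard deviation σ is known, so use the z-interval margin of error formula.

For 98% confidence, z* = 2.326 (from standard normal table)

Margin of error formula for z-interval: E = z* × σ/√n

E = 2.326 × 13.2/√60
  = 2.326 × 1.704113
  = 3.9638

Rounded to 2 decimal places:

3.96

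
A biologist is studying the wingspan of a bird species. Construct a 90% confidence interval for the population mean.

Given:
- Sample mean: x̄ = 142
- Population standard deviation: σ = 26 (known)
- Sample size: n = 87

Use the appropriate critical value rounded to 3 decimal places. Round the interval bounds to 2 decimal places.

The population standard deviation σ is known, so use a z-interval (standard normal critical value).

For 90% confidence, z* = 1.645 (from standard normal table)

Standard error: SE = σ/√n = 26/√87 = 2.787493

Margin of error: E = z* × SE = 1.645 × 2.787493 = 4.5854

Z-interval: x̄ ± E = 142 ± 4.5854 = (137.4146, 146.5854)

Rounded to 2 decimal places:

(137.41, 146.59)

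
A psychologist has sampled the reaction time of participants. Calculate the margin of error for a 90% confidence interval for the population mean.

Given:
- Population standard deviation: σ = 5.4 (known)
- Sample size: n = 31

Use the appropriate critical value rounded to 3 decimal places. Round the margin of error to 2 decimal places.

The population standard deviation σ is known, so use the z-interval margin of error formula.

For 90% confidence, z* = 1.645 (from standard normal table)

Margin of error formula for z-interval: E = z* × σ/√n

E = 1.645 × 5.4/√31
  = 1.645 × 0.969869
  = 1.5954

Rounded to 2 decimal places:

1.60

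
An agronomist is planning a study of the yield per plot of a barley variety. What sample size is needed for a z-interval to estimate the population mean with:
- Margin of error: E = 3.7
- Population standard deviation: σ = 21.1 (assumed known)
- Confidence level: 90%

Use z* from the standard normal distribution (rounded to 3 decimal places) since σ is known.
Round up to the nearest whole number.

Using z* since population σ is known (z-interval formula).

For 90% confidence, z* = 1.645 (from standard normal table)

Sample size formula for z-interval: n = (z*σ/E)²

n = (1.645 × 21.1 / 3.7)²
  = (9.380946)²
  = 88.0021

Round up to the nearest whole number: n = 89

89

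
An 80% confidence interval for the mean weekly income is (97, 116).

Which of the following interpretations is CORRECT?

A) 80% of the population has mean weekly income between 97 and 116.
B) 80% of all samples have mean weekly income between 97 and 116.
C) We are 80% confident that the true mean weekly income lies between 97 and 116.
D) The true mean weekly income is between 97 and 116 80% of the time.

A confidence interval represents our confidence in the procedure, not a probability statement about the parameter.

Key concept: If we repeated this sampling process many times and computed an 80% CI each time, about 80% of those intervals would contain the true population parameter.

For this specific interval (97, 116):
- Midpoint (point estimate): 106.5
- Margin of error: 9.5

The correct interpretation is the one stating confidence that the true parameter lies in the interval — option C.

C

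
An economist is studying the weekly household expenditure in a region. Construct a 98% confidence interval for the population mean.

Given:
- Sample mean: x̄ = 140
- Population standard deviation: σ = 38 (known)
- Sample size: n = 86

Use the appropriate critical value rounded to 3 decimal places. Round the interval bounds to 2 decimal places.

The population standard deviation σ is known, so use a z-interval (standard normal critical value).

For 98% confidence, z* = 2.326 (from standard normal table)

Standard error: SE = σ/√n = 38/√86 = 4.097645

Margin of error: E = z* × SE = 2.326 × 4.097645 = 9.5311

Z-interval: x̄ ± E = 140 ± 9.5311 = (130.4689, 149.5311)

Rounded to 2 decimal places:

(130.47, 149.53)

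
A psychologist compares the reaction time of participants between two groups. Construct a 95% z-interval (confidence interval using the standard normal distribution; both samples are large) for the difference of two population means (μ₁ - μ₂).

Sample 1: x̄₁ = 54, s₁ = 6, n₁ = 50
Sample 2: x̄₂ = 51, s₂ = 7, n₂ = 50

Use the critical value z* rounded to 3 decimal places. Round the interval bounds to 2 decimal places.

Both samples are large (n₁ = 50 ≥ 30, n₂ = 50 ≥ 30), so a z-interval for the difference of means applies.

Point estimate: x̄₁ - x̄₂ = 54 - 51 = 3

Standard error: SE = √(s₁²/n₁ + s₂²/n₂)
= √(6²/50 + 7²/50)
= √(0.720000 + 0.980000)
= 1.303840

For 95% confidence, z* = 1.96 (from standard normal table)
Margin of error: E = z* × SE = 1.96 × 1.303840 = 2.5555

Z-interval: (x̄₁ - x̄₂) ± E = 3 ± 2.5555 = (0.4445, 5.5555)

Rounded to 2 decimal places:

(0.44, 5.56)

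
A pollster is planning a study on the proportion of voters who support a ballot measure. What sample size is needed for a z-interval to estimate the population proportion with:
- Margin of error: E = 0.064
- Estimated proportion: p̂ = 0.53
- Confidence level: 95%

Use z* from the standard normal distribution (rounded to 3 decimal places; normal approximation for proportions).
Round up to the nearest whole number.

Using z* for proportion z-interval (normal approximation).

For 95% confidence, z* = 1.96 (from standard normal table)

Sample size formula for proportion z-interval: n = z*²p̂(1-p̂)/E²

n = 1.96² × 0.53 × 0.47 / 0.064²
  = 3.8416 × 0.2491 / 0.004096
  = 233.6286

Round up to the nearest whole number: n = 234

234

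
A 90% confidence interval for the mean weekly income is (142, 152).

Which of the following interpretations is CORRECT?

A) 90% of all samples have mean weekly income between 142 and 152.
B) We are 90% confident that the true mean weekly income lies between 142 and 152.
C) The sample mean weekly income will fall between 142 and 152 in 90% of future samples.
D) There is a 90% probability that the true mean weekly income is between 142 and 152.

A confidence interval represents our confidence in the procedure, not a probability statement about the parameter.

Key concept: If we repeated this sampling process many times and computed a 90% CI each time, about 90% of those intervals would contain the true population parameter.

For this specific interval (142, 152):
- Midpoint (point estimate): 147
- Margin of error: 5

The correct interpretation is the one stating confidence that the true parameter lies in the interval — option B.

B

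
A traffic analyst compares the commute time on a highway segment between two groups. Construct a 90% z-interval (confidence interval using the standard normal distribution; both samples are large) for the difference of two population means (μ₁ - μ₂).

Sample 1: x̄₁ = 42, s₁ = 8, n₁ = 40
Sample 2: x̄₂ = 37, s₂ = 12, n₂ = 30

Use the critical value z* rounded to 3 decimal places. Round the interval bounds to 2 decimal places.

Both samples are large (n₁ = 40 ≥ 30, n₂ = 30 ≥ 30), so a z-interval for the difference of means applies.

Point estimate: x̄₁ - x̄₂ = 42 - 37 = 5

Standard error: SE = √(s₁²/n₁ + s₂²/n₂)
= √(8²/40 + 12²/30)
= √(1.600000 + 4.800000)
= 2.529822

For 90% confidence, z* = 1.645 (from standard normal table)
Margin of error: E = z* × SE = 1.645 × 2.529822 = 4.1616

Z-interval: (x̄₁ - x̄₂) ± E = 5 ± 4.1616 = (0.8384, 9.1616)

Rounded to 2 decimal places:

(0.84, 9.16)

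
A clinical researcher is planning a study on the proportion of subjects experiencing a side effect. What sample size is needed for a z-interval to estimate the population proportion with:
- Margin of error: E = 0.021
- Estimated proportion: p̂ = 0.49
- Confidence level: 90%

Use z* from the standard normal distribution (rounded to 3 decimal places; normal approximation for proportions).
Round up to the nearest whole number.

Using z* for proportion z-interval (normal approximation).

For 90% confidence, z* = 1.645 (from standard normal table)

Sample size formula for proportion z-interval: n = z*²p̂(1-p̂)/E²

n = 1.645² × 0.49 × 0.51 / 0.021²
  = 2.706025 × 0.2499 / 0.000441
  = 1533.4142

Round up to the nearest whole number: n = 1534

1534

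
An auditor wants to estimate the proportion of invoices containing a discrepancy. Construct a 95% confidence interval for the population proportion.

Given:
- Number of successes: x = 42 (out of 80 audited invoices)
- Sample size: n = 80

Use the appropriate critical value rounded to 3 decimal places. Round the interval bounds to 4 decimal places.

Sample proportion: p̂ = 42/80 = 0.525000

Check conditions for normal approximation:
  np̂ = 42 ≥ 10 ✓
  n(1-p̂) = 38 ≥ 10 ✓

The sample is large enough, so use a z-interval (normal approximation) for the proportion.

For 95% confidence, z* = 1.96 (from standard normal table)

Standard error: SE = √(p̂(1-p̂)/n) = √(0.525000×0.475000/80) = 0.05583178

Margin of error: E = z* × SE = 1.96 × 0.05583178 = 0.109430

Z-interval: p̂ ± E = 0.525000 ± 0.109430 = (0.415570, 0.634430)

Rounded to 4 decimal places:

(0.4156, 0.6344)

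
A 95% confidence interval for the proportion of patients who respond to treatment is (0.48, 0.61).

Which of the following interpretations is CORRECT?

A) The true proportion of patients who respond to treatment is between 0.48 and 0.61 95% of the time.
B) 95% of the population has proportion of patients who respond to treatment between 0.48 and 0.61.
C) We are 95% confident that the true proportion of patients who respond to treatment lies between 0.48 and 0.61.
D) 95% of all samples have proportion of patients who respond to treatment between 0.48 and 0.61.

A confidence interval represents our confidence in the procedure, not a probability statement about the parameter.

Key concept: If we repeated this sampling process many times and computed a 95% CI each time, about 95% of those intervals would contain the true population parameter.

For this specific interval (0.48, 0.61):
- Midpoint (point estimate): 0.545
- Margin of error: 0.065

The correct interpretation is the one stating confidence that the true parameter lies in the interval — option C.

C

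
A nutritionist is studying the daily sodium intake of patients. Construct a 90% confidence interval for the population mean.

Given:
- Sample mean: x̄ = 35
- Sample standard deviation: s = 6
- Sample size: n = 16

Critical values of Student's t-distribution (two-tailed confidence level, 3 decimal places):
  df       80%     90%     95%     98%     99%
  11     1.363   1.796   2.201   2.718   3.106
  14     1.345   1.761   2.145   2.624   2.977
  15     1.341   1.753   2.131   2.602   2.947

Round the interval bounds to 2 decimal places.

The population standard deviation σ is unknown (only the sample standard deviation s is given), so use a t-interval with df = n - 1 = 16 - 1 = 15.

For 90% confidence with df = 15, t* = 1.753 (from t-table)

Standard error: SE = s/√n = 6/√16 = 1.500000

Margin of error: E = t* × SE = 1.753 × 1.500000 = 2.6295

T-interval: x̄ ± E = 35 ± 2.6295 = (32.3705, 37.6295)

Rounded to 2 decimal places:

(32.37, 37.63)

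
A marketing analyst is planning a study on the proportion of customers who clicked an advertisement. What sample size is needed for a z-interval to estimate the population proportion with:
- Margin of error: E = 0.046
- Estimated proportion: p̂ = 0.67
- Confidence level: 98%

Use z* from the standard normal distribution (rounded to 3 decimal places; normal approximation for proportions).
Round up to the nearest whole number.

Using z* for proportion z-interval (normal approximation).

For 98% confidence, z* = 2.326 (from standard normal table)

Sample size formula for proportion z-interval: n = z*²p̂(1-p̂)/E²

n = 2.326² × 0.67 × 0.33 / 0.046²
  = 5.410276 × 0.2211 / 0.002116
  = 565.3176

Round up to the nearest whole number: n = 566

566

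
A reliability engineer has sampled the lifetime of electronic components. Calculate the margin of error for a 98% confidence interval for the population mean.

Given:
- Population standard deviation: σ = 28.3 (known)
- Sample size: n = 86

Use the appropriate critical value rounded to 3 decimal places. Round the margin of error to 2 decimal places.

The population standard deviation σ is known, so use the z-interval margin of error formula.

For 98% confidence, z* = 2.326 (from standard normal table)

Margin of error formula for z-interval: E = z* × σ/√n

E = 2.326 × 28.3/√86
  = 2.326 × 3.051667
  = 7.0982

Rounded to 2 decimal places:

7.10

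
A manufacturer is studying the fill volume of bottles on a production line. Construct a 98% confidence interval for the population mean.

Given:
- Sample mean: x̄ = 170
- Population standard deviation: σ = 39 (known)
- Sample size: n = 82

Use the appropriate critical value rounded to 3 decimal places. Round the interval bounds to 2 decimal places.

The population standard deviation σ is known, so use a z-interval (standard normal critical value).

For 98% confidence, z* = 2.326 (from standard normal table)

Standard error: SE = σ/√n = 39/√82 = 4.306830

Margin of error: E = z* × SE = 2.326 × 4.306830 = 10.0177

Z-interval: x̄ ± E = 170 ± 10.0177 = (159.9823, 180.0177)

Rounded to 2 decimal places:

(159.98, 180.02)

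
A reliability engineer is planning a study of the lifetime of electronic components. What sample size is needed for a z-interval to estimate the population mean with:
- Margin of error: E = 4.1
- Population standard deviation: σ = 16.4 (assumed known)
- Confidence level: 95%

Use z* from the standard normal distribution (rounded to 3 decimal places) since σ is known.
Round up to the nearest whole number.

Using z* since population σ is known (z-interval formula).

For 95% confidence, z* = 1.96 (from standard normal table)

Sample size formula for z-interval: n = (z*σ/E)²

n = (1.96 × 16.4 / 4.1)²
  = (7.840000)²
  = 61.4656

Round up to the nearest whole number: n = 62

62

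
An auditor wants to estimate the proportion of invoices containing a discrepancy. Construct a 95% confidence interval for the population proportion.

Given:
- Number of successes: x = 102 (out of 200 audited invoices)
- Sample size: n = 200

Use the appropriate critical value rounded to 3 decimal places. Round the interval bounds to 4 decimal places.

Sample proportion: p̂ = 102/200 = 0.510000

Check conditions for normal approximation:
  np̂ = 102 ≥ 10 ✓
  n(1-p̂) = 98 ≥ 10 ✓

The sample is large enough, so use a z-interval (normal approximation) for the proportion.

For 95% confidence, z* = 1.96 (from standard normal table)

Standard error: SE = √(p̂(1-p̂)/n) = √(0.510000×0.490000/200) = 0.03534827

Margin of error: E = z* × SE = 1.96 × 0.03534827 = 0.069283

Z-interval: p̂ ± E = 0.510000 ± 0.069283 = (0.440717, 0.579283)

Rounded to 4 decimal places:

(0.4407, 0.5793)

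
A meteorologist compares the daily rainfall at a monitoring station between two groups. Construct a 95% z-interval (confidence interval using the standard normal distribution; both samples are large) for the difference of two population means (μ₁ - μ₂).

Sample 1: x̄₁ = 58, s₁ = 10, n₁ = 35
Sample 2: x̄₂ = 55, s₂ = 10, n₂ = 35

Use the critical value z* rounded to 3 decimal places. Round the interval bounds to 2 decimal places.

Both samples are large (n₁ = 35 ≥ 30, n₂ = 35 ≥ 30), so a z-interval for the difference of means applies.

Point estimate: x̄₁ - x̄₂ = 58 - 55 = 3

Standard error: SE = √(s₁²/n₁ + s₂²/n₂)
= √(10²/35 + 10²/35)
= √(2.857143 + 2.857143)
= 2.390457

For 95% confidence, z* = 1.96 (from standard normal table)
Margin of error: E = z* × SE = 1.96 × 2.390457 = 4.6853

Z-interval: (x̄₁ - x̄₂) ± E = 3 ± 4.6853 = (-1.6853, 7.6853)

Rounded to 2 decimal places:

(-1.69, 7.69)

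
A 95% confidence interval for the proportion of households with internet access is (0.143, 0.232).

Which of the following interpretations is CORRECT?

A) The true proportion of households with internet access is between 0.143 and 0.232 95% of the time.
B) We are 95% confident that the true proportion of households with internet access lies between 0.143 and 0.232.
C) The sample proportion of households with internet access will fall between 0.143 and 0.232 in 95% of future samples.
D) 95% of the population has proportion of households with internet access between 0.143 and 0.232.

A confidence interval represents our confidence in the procedure, not a probability statement about the parameter.

Key concept: If we repeated this sampling process many times and computed a 95% CI each time, about 95% of those intervals would contain the true population parameter.

For this specific interval (0.143, 0.232):
- Midpoint (point estimate): 0.1875
- Margin of error: 0.0445

The correct interpretation is the one stating confidence that the true parameter lies in the interval — option B.

B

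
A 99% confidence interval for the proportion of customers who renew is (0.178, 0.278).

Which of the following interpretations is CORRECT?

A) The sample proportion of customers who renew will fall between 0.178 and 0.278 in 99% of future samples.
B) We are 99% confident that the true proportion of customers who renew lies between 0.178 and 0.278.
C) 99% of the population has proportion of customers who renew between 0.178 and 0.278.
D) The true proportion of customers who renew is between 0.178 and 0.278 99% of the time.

A confidence interval represents our confidence in the procedure, not a probability statement about the parameter.

Key concept: If we repeated this sampling process many times and computed a 99% CI each time, about 99% of those intervals would contain the true population parameter.

For this specific interval (0.178, 0.278):
- Midpoint (point estimate): 0.228
- Margin of error: 0.05

The correct interpretation is the one stating confidence that the true parameter lies in the interval — option B.

B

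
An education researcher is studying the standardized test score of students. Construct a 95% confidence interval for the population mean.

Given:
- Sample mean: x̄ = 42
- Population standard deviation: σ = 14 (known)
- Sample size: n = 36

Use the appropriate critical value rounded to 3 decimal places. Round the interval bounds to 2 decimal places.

The population standard deviation σ is known, so use a z-interval (standard normal critical value).

For 95% confidence, z* = 1.96 (from standard normal table)

Standard error: SE = σ/√n = 14/√36 = 2.333333

Margin of error: E = z* × SE = 1.96 × 2.333333 = 4.5733

Z-interval: x̄ ± E = 42 ± 4.5733 = (37.4267, 46.5733)

Rounded to 2 decimal places:

(37.43, 46.57)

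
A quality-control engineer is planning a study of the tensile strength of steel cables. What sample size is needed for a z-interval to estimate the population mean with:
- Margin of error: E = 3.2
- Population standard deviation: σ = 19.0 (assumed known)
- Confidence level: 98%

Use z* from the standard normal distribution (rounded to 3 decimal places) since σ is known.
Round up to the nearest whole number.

Using z* since population σ is known (z-interval formula).

For 98% confidence, z* = 2.326 (from standard normal table)

Sample size formula for z-interval: n = (z*σ/E)²

n = (2.326 × 19.0 / 3.2)²
  = (13.810625)²
  = 190.7334

Round up to the nearest whole number: n = 191

191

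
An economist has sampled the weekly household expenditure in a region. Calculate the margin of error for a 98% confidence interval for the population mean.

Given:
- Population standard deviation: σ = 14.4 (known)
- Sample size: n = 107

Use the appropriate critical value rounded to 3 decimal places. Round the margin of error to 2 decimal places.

The population standard deviation σ is known, so use the z-interval margin of error formula.

For 98% confidence, z* = 2.326 (from standard normal table)

Margin of error formula for z-interval: E = z* × σ/√n

E = 2.326 × 14.4/√107
  = 2.326 × 1.392101
  = 3.2380

Rounded to 2 decimal places:

3.24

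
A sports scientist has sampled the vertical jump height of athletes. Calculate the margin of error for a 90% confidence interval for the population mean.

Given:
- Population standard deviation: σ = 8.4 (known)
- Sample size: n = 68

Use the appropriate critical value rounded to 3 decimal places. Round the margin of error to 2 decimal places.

The population standard deviation σ is known, so use the z-interval margin of error formula.

For 90% confidence, z* = 1.645 (from standard normal table)

Margin of error formula for z-interval: E = z* × σ/√n

E = 1.645 × 8.4/√68
  = 1.645 × 1.018650
  = 1.6757

Rounded to 2 decimal places:

1.68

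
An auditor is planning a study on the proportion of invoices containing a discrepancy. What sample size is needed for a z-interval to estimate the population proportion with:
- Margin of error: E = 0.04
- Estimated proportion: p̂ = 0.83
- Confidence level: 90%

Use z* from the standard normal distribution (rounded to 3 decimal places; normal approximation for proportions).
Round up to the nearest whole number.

Using z* for proportion z-interval (normal approximation).

For 90% confidence, z* = 1.645 (from standard normal table)

Sample size formula for proportion z-interval: n = z*²p̂(1-p̂)/E²

n = 1.645² × 0.83 × 0.17 / 0.04²
  = 2.706025 × 0.1411 / 0.0016
  = 238.6376

Round up to the nearest whole number: n = 239

239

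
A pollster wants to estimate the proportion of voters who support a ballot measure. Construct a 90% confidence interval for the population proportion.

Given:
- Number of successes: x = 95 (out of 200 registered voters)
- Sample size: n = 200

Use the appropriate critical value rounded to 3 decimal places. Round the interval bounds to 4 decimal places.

Sample proportion: p̂ = 95/200 = 0.475000

Check conditions for normal approximation:
  np̂ = 95 ≥ 10 ✓
  n(1-p̂) = 105 ≥ 10 ✓

The sample is large enough, so use a z-interval (normal approximation) for the proportion.

For 90% confidence, z* = 1.645 (from standard normal table)

Standard error: SE = √(p̂(1-p̂)/n) = √(0.475000×0.525000/200) = 0.03531112

Margin of error: E = z* × SE = 1.645 × 0.03531112 = 0.058087

Z-interval: p̂ ± E = 0.475000 ± 0.058087 = (0.416913, 0.533087)

Rounded to 4 decimal places:

(0.4169, 0.5331)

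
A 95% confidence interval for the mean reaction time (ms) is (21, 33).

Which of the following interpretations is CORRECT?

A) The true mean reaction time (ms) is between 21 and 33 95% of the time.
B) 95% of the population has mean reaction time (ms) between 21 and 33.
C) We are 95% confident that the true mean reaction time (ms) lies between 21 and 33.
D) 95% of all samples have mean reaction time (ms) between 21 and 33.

A confidence interval represents our confidence in the procedure, not a probability statement about the parameter.

Key concept: If we repeated this sampling process many times and computed a 95% CI each time, about 95% of those intervals would contain the true population parameter.

For this specific interval (21, 33):
- Midpoint (point estimate): 27
- Margin of error: 6

The correct interpretation is the one stating confidence that the true parameter lies in the interval — option C.

C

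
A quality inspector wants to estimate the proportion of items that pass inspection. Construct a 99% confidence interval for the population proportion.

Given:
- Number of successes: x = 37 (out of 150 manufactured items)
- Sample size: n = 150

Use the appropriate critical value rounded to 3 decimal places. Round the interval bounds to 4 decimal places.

Sample proportion: p̂ = 37/150 = 0.246667

Check conditions for normal approximation:
  np̂ = 37 ≥ 10 ✓
  n(1-p̂) = 113 ≥ 10 ✓

The sample is large enough, so use a z-interval (normal approximation) for the proportion.

For 99% confidence, z* = 2.576 (from standard normal table)

Standard error: SE = √(p̂(1-p̂)/n) = √(0.246667×0.753333/150) = 0.03519680

Margin of error: E = z* × SE = 2.576 × 0.03519680 = 0.090667

Z-interval: p̂ ± E = 0.246667 ± 0.090667 = (0.156000, 0.337334)

Rounded to 4 decimal places:

(0.1560, 0.3373)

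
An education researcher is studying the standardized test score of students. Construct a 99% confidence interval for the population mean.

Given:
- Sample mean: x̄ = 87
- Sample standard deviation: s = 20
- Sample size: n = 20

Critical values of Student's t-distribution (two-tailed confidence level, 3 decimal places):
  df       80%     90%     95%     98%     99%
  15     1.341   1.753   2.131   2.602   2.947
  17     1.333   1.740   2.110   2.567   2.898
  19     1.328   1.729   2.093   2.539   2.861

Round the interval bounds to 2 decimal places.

The population standard deviation σ is unknown (only the sample standard deviation s is given), so use a t-interval with df = n - 1 = 20 - 1 = 19.

For 99% confidence with df = 19, t* = 2.861 (from t-table)

Standard error: SE = s/√n = 20/√20 = 4.472136

Margin of error: E = t* × SE = 2.861 × 4.472136 = 12.7948

T-interval: x̄ ± E = 87 ± 12.7948 = (74.2052, 99.7948)

Rounded to 2 decimal places:

(74.21, 99.79)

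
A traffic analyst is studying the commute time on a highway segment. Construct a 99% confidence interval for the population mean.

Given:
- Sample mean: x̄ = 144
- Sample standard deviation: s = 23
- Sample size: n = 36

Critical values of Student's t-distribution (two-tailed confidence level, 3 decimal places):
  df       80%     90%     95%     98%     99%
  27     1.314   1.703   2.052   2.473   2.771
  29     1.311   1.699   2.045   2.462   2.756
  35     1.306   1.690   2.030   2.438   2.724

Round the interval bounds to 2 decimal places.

The population standard deviation σ is unknown (only the sample standard deviation s is given), so use a t-interval with df = n - 1 = 36 - 1 = 35.

For 99% confidence with df = 35, t* = 2.724 (from t-table)

Standard error: SE = s/√n = 23/√36 = 3.833333

Margin of error: E = t* × SE = 2.724 × 3.833333 = 10.4420

T-interval: x̄ ± E = 144 ± 10.4420 = (133.5580, 154.4420)

Rounded to 2 decimal places:

(133.56, 154.44)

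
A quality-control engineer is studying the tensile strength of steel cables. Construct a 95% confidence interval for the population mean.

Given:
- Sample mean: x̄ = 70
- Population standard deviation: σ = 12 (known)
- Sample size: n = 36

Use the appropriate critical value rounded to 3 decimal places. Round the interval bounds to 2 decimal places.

The population standard deviation σ is known, so use a z-interval (standard normal critical value).

For 95% confidence, z* = 1.96 (from standard normal table)

Standard error: SE = σ/√n = 12/√36 = 2.000000

Margin of error: E = z* × SE = 1.96 × 2.000000 = 3.9200

Z-interval: x̄ ± E = 70 ± 3.9200 = (66.0800, 73.9200)

Rounded to 2 decimal places:

(66.08, 73.92)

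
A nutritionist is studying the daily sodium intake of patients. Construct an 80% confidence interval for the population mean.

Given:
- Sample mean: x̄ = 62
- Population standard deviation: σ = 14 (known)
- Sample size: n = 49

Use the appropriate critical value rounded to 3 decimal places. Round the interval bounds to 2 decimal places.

The population standard deviation σ is known, so use a z-interval (standard normal critical value).

For 80% confidence, z* = 1.282 (from standard normal table)

Standard error: SE = σ/√n = 14/√49 = 2.000000

Margin of error: E = z* × SE = 1.282 × 2.000000 = 2.5640

Z-interval: x̄ ± E = 62 ± 2.5640 = (59.4360, 64.5640)

Rounded to 2 decimal places:

(59.44, 64.56)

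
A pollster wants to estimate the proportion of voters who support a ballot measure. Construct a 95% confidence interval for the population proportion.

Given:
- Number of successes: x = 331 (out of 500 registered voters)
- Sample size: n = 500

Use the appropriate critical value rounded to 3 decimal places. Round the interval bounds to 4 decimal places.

Sample proportion: p̂ = 331/500 = 0.662000

Check conditions for normal approximation:
  np̂ = 331 ≥ 10 ✓
  n(1-p̂) = 169 ≥ 10 ✓

The sample is large enough, so use a z-interval (normal approximation) for the proportion.

For 95% confidence, z* = 1.96 (from standard normal table)

Standard error: SE = √(p̂(1-p̂)/n) = √(0.662000×0.338000/500) = 0.02115448

Margin of error: E = z* × SE = 1.96 × 0.02115448 = 0.041463

Z-interval: p̂ ± E = 0.662000 ± 0.041463 = (0.620537, 0.703463)

Rounded to 4 decimal places:

(0.6205, 0.7035)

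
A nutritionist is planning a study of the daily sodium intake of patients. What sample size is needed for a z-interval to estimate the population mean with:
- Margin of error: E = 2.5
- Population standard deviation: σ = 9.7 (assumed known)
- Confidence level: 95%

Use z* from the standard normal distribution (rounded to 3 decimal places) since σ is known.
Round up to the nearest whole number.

Using z* since population σ is known (z-interval formula).

For 95% confidence, z* = 1.96 (from standard normal table)

Sample size formula for z-interval: n = (z*σ/E)²

n = (1.96 × 9.7 / 2.5)²
  = (7.604800)²
  = 57.8330

Round up to the nearest whole number: n = 58

58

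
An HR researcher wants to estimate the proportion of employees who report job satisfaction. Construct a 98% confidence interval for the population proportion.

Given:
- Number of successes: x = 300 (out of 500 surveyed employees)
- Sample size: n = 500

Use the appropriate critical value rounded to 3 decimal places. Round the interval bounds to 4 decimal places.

Sample proportion: p̂ = 300/500 = 0.600000

Check conditions for normal approximation:
  np̂ = 300 ≥ 10 ✓
  n(1-p̂) = 200 ≥ 10 ✓

The sample is large enough, so use a z-interval (normal approximation) for the proportion.

For 98% confidence, z* = 2.326 (from standard normal table)

Standard error: SE = √(p̂(1-p̂)/n) = √(0.600000×0.400000/500) = 0.02190890

Margin of error: E = z* × SE = 2.326 × 0.02190890 = 0.050960

Z-interval: p̂ ± E = 0.600000 ± 0.050960 = (0.549040, 0.650960)

Rounded to 4 decimal places:

(0.5490, 0.6510)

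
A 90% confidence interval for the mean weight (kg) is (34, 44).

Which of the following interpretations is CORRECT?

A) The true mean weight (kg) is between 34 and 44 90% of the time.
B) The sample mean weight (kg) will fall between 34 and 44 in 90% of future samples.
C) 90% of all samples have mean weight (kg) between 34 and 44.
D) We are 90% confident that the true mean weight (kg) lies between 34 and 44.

A confidence interval represents our confidence in the procedure, not a probability statement about the parameter.

Key concept: If we repeated this sampling process many times and computed a 90% CI each time, about 90% of those intervals would contain the true population parameter.

For this specific interval (34, 44):
- Midpoint (point estimate): 39
- Margin of error: 5

The correct interpretation is the one stating confidence that the true parameter lies in the interval — option D.

D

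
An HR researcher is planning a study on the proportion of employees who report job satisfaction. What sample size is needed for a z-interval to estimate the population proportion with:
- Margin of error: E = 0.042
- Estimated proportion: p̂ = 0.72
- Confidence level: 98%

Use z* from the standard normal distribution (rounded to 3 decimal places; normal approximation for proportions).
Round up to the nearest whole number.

Using z* for proportion z-interval (normal approximation).

For 98% confidence, z* = 2.326 (from standard normal table)

Sample size formula for proportion z-interval: n = z*²p̂(1-p̂)/E²

n = 2.326² × 0.72 × 0.28 / 0.042²
  = 5.410276 × 0.2016 / 0.001764
  = 618.3173

Round up to the nearest whole number: n = 619

619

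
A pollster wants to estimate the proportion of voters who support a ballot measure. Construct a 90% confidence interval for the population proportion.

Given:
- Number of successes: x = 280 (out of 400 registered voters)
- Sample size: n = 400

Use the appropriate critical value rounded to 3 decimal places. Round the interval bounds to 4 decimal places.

Sample proportion: p̂ = 280/400 = 0.700000

Check conditions for normal approximation:
  np̂ = 280 ≥ 10 ✓
  n(1-p̂) = 120 ≥ 10 ✓

The sample is large enough, so use a z-interval (normal approximation) for the proportion.

For 90% confidence, z* = 1.645 (from standard normal table)

Standard error: SE = √(p̂(1-p̂)/n) = √(0.700000×0.300000/400) = 0.02291288

Margin of error: E = z* × SE = 1.645 × 0.02291288 = 0.037692

Z-interval: p̂ ± E = 0.700000 ± 0.037692 = (0.662308, 0.737692)

Rounded to 4 decimal places:

(0.6623, 0.7377)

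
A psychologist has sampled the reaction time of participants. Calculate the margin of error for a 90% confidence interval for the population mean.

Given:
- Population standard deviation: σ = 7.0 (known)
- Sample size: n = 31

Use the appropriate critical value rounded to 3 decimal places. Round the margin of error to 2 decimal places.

The population standard deviation σ is known, so use the z-interval margin of error formula.

For 90% confidence, z* = 1.645 (from standard normal table)

Margin of error formula for z-interval: E = z* × σ/√n

E = 1.645 × 7.0/√31
  = 1.645 × 1.257237
  = 2.0682

Rounded to 2 decimal places:

2.07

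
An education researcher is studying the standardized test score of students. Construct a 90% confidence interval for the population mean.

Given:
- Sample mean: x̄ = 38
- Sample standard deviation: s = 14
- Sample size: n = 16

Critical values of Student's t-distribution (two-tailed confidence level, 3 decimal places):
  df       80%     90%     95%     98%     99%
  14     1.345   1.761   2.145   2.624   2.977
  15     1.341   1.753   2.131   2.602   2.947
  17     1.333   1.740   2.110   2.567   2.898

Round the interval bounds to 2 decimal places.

The population standard deviation σ is unknown (only the sample standard deviation s is given), so use a t-interval with df = n - 1 = 16 - 1 = 15.

For 90% confidence with df = 15, t* = 1.753 (from t-table)

Standard error: SE = s/√n = 14/√16 = 3.500000

Margin of error: E = t* × SE = 1.753 × 3.500000 = 6.1355

T-interval: x̄ ± E = 38 ± 6.1355 = (31.8645, 44.1355)

Rounded to 2 decimal places:

(31.86, 44.14)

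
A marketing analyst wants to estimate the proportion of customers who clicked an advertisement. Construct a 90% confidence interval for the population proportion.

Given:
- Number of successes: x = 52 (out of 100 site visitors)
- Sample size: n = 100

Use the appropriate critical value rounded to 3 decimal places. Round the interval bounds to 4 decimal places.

Sample proportion: p̂ = 52/100 = 0.520000

Check conditions for normal approximation:
  np̂ = 52 ≥ 10 ✓
  n(1-p̂) = 48 ≥ 10 ✓

The sample is large enough, so use a z-interval (normal approximation) for the proportion.

For 90% confidence, z* = 1.645 (from standard normal table)

Standard error: SE = √(p̂(1-p̂)/n) = √(0.520000×0.480000/100) = 0.04995998

Margin of error: E = z* × SE = 1.645 × 0.04995998 = 0.082184

Z-interval: p̂ ± E = 0.520000 ± 0.082184 = (0.437816, 0.602184)

Rounded to 4 decimal places:

(0.4378, 0.6022)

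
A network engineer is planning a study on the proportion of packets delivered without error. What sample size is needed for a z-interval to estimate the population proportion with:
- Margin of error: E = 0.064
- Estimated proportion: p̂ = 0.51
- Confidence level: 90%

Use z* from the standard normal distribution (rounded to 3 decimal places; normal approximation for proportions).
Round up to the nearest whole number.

Using z* for proportion z-interval (normal approximation).

For 90% confidence, z* = 1.645 (from standard normal table)

Sample size formula for proportion z-interval: n = z*²p̂(1-p̂)/E²

n = 1.645² × 0.51 × 0.49 / 0.064²
  = 2.706025 × 0.2499 / 0.004096
  = 165.0966

Round up to the nearest whole number: n = 166

166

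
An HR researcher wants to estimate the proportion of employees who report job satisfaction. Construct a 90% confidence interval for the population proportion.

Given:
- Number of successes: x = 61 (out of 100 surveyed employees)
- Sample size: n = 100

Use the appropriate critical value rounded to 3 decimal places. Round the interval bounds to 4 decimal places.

Sample proportion: p̂ = 61/100 = 0.610000

Check conditions for normal approximation:
  np̂ = 61 ≥ 10 ✓
  n(1-p̂) = 39 ≥ 10 ✓

The sample is large enough, so use a z-interval (normal approximation) for the proportion.

For 90% confidence, z* = 1.645 (from standard normal table)

Standard error: SE = √(p̂(1-p̂)/n) = √(0.610000×0.390000/100) = 0.04877499

Margin of error: E = z* × SE = 1.645 × 0.04877499 = 0.080235

Z-interval: p̂ ± E = 0.610000 ± 0.080235 = (0.529765, 0.690235)

Rounded to 4 decimal places:

(0.5298, 0.6902)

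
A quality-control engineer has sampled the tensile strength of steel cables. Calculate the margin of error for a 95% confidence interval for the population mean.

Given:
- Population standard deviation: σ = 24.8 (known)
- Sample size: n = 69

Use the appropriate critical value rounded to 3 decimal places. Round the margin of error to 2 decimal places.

The population standard deviation σ is known, so use the z-interval margin of error formula.

For 95% confidence, z* = 1.96 (from standard normal table)

Margin of error formula for z-interval: E = z* × σ/√n

E = 1.96 × 24.8/√69
  = 1.96 × 2.985569
  = 5.8517

Rounded to 2 decimal places:

5.85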